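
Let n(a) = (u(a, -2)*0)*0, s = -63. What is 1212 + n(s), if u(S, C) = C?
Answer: 1212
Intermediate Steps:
n(a) = 0 (n(a) = -2*0*0 = 0*0 = 0)
1212 + n(s) = 1212 + 0 = 1212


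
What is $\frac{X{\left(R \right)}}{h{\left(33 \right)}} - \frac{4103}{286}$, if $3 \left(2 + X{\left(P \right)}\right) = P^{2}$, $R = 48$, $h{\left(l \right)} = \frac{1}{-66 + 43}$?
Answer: $- \frac{458441}{26} \approx -17632.0$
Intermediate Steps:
$h{\left(l \right)} = - \frac{1}{23}$ ($h{\left(l \right)} = \frac{1}{-23} = - \frac{1}{23}$)
$X{\left(P \right)} = -2 + \frac{P^{2}}{3}$
$\frac{X{\left(R \right)}}{h{\left(33 \right)}} - \frac{4103}{286} = \frac{-2 + \frac{48^{2}}{3}}{- \frac{1}{23}} - \frac{4103}{286} = \left(-2 + \frac{1}{3} \cdot 2304\right) \left(-23\right) - \frac{373}{26} = \left(-2 + 768\right) \left(-23\right) - \frac{373}{26} = 766 \left(-23\right) - \frac{373}{26} = -17618 - \frac{373}{26} = - \frac{458441}{26}$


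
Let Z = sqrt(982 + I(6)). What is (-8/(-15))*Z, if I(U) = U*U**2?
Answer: 8*sqrt(1198)/15 ≈ 18.460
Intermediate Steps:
I(U) = U**3
Z = sqrt(1198) (Z = sqrt(982 + 6**3) = sqrt(982 + 216) = sqrt(1198) ≈ 34.612)
(-8/(-15))*Z = (-8/(-15))*sqrt(1198) = (-8*(-1/15))*sqrt(1198) = 8*sqrt(1198)/15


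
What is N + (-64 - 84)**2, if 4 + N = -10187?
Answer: 11713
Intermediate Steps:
N = -10191 (N = -4 - 10187 = -10191)
N + (-64 - 84)**2 = -10191 + (-64 - 84)**2 = -10191 + (-148)**2 = -10191 + 21904 = 11713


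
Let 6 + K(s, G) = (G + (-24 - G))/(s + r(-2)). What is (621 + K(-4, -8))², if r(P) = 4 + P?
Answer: 393129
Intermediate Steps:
K(s, G) = -6 - 24/(2 + s) (K(s, G) = -6 + (G + (-24 - G))/(s + (4 - 2)) = -6 - 24/(s + 2) = -6 - 24/(2 + s))
(621 + K(-4, -8))² = (621 + 6*(-6 - 1*(-4))/(2 - 4))² = (621 + 6*(-6 + 4)/(-2))² = (621 + 6*(-½)*(-2))² = (621 + 6)² = 627² = 393129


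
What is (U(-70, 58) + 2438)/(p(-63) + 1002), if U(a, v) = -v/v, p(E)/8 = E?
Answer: 2437/498 ≈ 4.8936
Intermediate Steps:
p(E) = 8*E
U(a, v) = -1 (U(a, v) = -1*1 = -1)
(U(-70, 58) + 2438)/(p(-63) + 1002) = (-1 + 2438)/(8*(-63) + 1002) = 2437/(-504 + 1002) = 2437/498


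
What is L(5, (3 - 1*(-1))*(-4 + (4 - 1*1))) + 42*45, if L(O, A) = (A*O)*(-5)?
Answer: 1990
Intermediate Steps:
L(O, A) = -5*A*O
L(5, (3 - 1*(-1))*(-4 + (4 - 1*1))) + 42*45 = -5*(3 - 1*(-1))*(-4 + (4 - 1*1))*5 + 42*45 = -5*(3 + 1)*(-4 + (4 - 1))*5 + 1890 = -5*4*(-4 + 3)*5 + 1890 = -5*4*(-1)*5 + 1890 = -5*(-4)*5 + 1890 = 100 + 1890 = 1990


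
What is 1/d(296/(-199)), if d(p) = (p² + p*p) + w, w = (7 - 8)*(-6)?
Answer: 39601/412838 ≈ 0.095924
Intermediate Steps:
w = 6 (w = -1*(-6) = 6)
d(p) = 6 + 2*p² (d(p) = (p² + p*p) + 6 = (p² + p²) + 6 = 2*p² + 6 = 6 + 2*p²)
1/d(296/(-199)) = 1/(6 + 2*(296/(-199))²) = 1/(6 + 2*(296*(-1/199))²) = 1/(6 + 2*(-296/199)²) = 1/(6 + 2*(87616/39601)) = 1/(6 + 175232/39601) = 1/(412838/39601) = 39601/412838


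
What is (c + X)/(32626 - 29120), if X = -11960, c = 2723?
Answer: -9237/3506 ≈ -2.6346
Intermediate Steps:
(c + X)/(32626 - 29120) = (2723 - 11960)/(32626 - 29120) = -9237/3506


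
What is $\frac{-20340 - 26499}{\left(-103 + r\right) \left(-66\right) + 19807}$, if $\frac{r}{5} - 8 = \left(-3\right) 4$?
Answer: $- \frac{46839}{27925} \approx -1.6773$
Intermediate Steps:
$r = -20$ ($r = 40 + 5 \left(\left(-3\right) 4\right) = 40 + 5 \left(-12\right) = 40 - 60 = -20$)
$\frac{-20340 - 26499}{\left(-103 + r\right) \left(-66\right) + 19807} = \frac{-20340 - 26499}{\left(-103 - 20\right) \left(-66\right) + 19807} = - \frac{46839}{\left(-123\right) \left(-66\right) + 19807} = - \frac{46839}{8118 + 19807} = - \frac{46839}{27925}$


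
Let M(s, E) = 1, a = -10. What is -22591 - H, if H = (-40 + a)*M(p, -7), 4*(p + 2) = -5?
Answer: -22541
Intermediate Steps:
p = -13/4 (p = -2 + (1/4)*(-5) = -2 - 5/4 = -13/4 ≈ -3.2500)
H = -50 (H = (-40 - 10)*1 = -50*1 = -50)
-22591 - H = -22591 - 1*(-50) = -22591 + 50 = -22541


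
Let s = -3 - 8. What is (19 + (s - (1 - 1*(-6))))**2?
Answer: 1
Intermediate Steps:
s = -11
(19 + (s - (1 - 1*(-6))))**2 = (19 + (-11 - (1 - 1*(-6))))**2 = (19 + (-11 - (1 + 6)))**2 = (19 + (-11 - 1*7))**2 = (19 + (-11 - 7))**2 = (19 - 18)**2 = 1**2 = 1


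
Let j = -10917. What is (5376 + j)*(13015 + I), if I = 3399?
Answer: -90949974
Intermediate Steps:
(5376 + j)*(13015 + I) = (5376 - 10917)*(13015 + 3399) = -5541*16414 = -90949974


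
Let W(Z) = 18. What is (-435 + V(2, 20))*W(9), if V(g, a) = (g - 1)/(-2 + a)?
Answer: -7829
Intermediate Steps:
V(g, a) = (-1 + g)/(-2 + a)
(-435 + V(2, 20))*W(9) = (-435 + (-1 + 2)/(-2 + 20))*18 = (-435 + 1/18)*18 = -7829/18*18 = -7829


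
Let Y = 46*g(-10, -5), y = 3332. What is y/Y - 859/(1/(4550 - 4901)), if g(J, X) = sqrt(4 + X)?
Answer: 301509 - 1666*I/23 ≈ 3.0151e+5 - 72.435*I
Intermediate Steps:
Y = 46*I (Y = 46*sqrt(4 - 5) = 46*sqrt(-1) = 46*I ≈ 46.0*I)
y/Y - 859/(1/(4550 - 4901)) = 3332/((46*I)) - 859/(1/(4550 - 4901)) = 3332*(-I/46) - 859/(1/(-351)) = -1666*I/23 - 859/(-1/351) = -1666*I/23 - 859*(-351) = -1666*I/23 + 301509 = 301509 - 1666*I/23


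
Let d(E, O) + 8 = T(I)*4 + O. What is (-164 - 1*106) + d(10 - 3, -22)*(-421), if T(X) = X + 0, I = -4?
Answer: 19096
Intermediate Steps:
T(X) = X
d(E, O) = -24 + O (d(E, O) = -8 + (-4*4 + O) = -8 + (-16 + O) = -24 + O)
(-164 - 1*106) + d(10 - 3, -22)*(-421) = (-164 - 1*106) + (-24 - 22)*(-421) = (-164 - 106) - 46*(-421) = -270 + 19366 = 19096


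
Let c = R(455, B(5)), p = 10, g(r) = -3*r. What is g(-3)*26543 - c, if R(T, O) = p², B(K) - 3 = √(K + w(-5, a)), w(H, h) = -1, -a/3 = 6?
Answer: 238787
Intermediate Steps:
a = -18 (a = -3*6 = -18)
B(K) = 3 + √(-1 + K) (B(K) = 3 + √(K - 1) = 3 + √(-1 + K))
R(T, O) = 100 (R(T, O) = 10² = 100)
c = 100
g(-3)*26543 - c = -3*(-3)*26543 - 1*100 = 9*26543 - 100 = 238887 - 100 = 238787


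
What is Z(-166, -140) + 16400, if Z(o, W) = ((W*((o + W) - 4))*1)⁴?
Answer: 3547798273600016400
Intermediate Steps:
Z(o, W) = W⁴*(-4 + W + o)⁴ (Z(o, W) = ((W*((W + o) - 4))*1)⁴ = ((W*(-4 + W + o))*1)⁴ = (W*(-4 + W + o))⁴ = W⁴*(-4 + W + o)⁴)
Z(-166, -140) + 16400 = (-140)⁴*(-4 - 140 - 166)⁴ + 16400 = 384160000*(-310)⁴ + 16400 = 384160000*9235210000 + 16400 = 3547798273600000000 + 16400 = 3547798273600016400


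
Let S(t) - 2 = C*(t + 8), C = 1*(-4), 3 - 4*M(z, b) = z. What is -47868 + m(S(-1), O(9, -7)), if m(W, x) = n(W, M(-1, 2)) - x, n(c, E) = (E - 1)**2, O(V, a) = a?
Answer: -47861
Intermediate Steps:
M(z, b) = 3/4 - z/4
n(c, E) = (-1 + E)**2
C = -4
S(t) = -30 - 4*t (S(t) = 2 - 4*(t + 8) = 2 - 4*(8 + t) = 2 + (-32 - 4*t) = -30 - 4*t)
m(W, x) = -x (m(W, x) = (-1 + (3/4 - 1/4*(-1)))**2 - x = (-1 + (3/4 + 1/4))**2 - x = (-1 + 1)**2 - x = 0**2 - x = 0 - x = -x)
-47868 + m(S(-1), O(9, -7)) = -47868 - 1*(-7) = -47868 + 7 = -47861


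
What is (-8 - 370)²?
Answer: 142884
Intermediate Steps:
(-8 - 370)² = (-378)² = 142884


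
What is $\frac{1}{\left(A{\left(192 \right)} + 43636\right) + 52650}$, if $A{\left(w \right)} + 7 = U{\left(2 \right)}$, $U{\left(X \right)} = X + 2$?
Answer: $\frac{1}{96283} \approx 1.0386 \cdot 10^{-5}$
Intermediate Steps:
$U{\left(X \right)} = 2 + X$
$A{\left(w \right)} = -3$ ($A{\left(w \right)} = -7 + \left(2 + 2\right) = -7 + 4 = -3$)
$\frac{1}{\left(A{\left(192 \right)} + 43636\right) + 52650} = \frac{1}{\left(-3 + 43636\right) + 52650} = \frac{1}{43633 + 52650} = \frac{1}{96283}$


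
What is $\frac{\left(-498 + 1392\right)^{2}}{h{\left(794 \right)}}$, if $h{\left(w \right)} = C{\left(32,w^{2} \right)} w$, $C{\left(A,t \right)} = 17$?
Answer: $\frac{399618}{6749} \approx 59.211$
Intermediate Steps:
$h{\left(w \right)} = 17 w$
$\frac{\left(-498 + 1392\right)^{2}}{h{\left(794 \right)}} = \frac{\left(-498 + 1392\right)^{2}}{17 \cdot 794} = \frac{894^{2}}{13498} = 799236 \cdot \frac{1}{13498} = \frac{399618}{6749}$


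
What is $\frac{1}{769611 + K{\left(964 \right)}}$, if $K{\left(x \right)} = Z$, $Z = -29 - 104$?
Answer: $\frac{1}{769478} \approx 1.2996 \cdot 10^{-6}$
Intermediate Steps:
$Z = -133$ ($Z = -29 - 104 = -133$)
$K{\left(x \right)} = -133$
$\frac{1}{769611 + K{\left(964 \right)}} = \frac{1}{769611 - 133} = \frac{1}{769478}$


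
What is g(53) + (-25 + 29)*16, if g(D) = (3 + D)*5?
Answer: 344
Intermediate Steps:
g(D) = 15 + 5*D
g(53) + (-25 + 29)*16 = (15 + 5*53) + (-25 + 29)*16 = (15 + 265) + 4*16 = 280 + 64 = 344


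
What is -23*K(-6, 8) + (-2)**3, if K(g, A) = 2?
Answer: -54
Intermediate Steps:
-23*K(-6, 8) + (-2)**3 = -23*2 + (-2)**3 = -46 - 8 = -54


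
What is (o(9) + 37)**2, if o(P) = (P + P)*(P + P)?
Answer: 130321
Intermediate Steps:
o(P) = 4*P**2 (o(P) = (2*P)*(2*P) = 4*P**2)
(o(9) + 37)**2 = (4*9**2 + 37)**2 = (4*81 + 37)**2 = (324 + 37)**2 = 361**2 = 130321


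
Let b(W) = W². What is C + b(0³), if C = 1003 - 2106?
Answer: -1103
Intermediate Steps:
C = -1103
C + b(0³) = -1103 + (0³)² = -1103 + 0² = -1103 + 0 = -1103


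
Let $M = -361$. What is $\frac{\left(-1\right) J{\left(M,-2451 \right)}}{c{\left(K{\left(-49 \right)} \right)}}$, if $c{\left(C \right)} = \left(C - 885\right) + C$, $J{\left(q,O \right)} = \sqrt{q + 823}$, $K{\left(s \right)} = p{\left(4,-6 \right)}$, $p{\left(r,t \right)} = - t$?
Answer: $\frac{\sqrt{462}}{873} \approx 0.024621$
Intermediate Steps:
$K{\left(s \right)} = 6$ ($K{\left(s \right)} = \left(-1\right) \left(-6\right) = 6$)
$J{\left(q,O \right)} = \sqrt{823 + q}$
$c{\left(C \right)} = -885 + 2 C$ ($c{\left(C \right)} = \left(-885 + C\right) + C = -885 + 2 C$)
$\frac{\left(-1\right) J{\left(M,-2451 \right)}}{c{\left(K{\left(-49 \right)} \right)}} = \frac{\left(-1\right) \sqrt{823 - 361}}{-885 + 2 \cdot 6} = \frac{\left(-1\right) \sqrt{462}}{-885 + 12} = \frac{\left(-1\right) \sqrt{462}}{-873} = - \sqrt{462} \left(- \frac{1}{873}\right) = \frac{\sqrt{462}}{873}$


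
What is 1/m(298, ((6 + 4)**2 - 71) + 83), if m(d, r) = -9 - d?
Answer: -1/307 ≈ -0.0032573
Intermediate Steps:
1/m(298, ((6 + 4)**2 - 71) + 83) = 1/(-9 - 1*298) = 1/(-9 - 298) = 1/(-307) = -1/307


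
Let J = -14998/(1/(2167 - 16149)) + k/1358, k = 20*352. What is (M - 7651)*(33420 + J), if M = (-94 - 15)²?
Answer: 602395899549120/679 ≈ 8.8718e+11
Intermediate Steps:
k = 7040
J = 142387685964/679 (J = -14998/(1/(2167 - 16149)) + 7040/1358 = -14998/(1/(-13982)) + 7040*(1/1358) = -14998/(-1/13982) + 3520/679 = -14998*(-13982) + 3520/679 = 209702036 + 3520/679 = 142387685964/679 ≈ 2.0970e+8)
M = 11881 (M = (-109)² = 11881)
(M - 7651)*(33420 + J) = (11881 - 7651)*(33420 + 142387685964/679) = 4230*(142410378144/679) = 602395899549120/679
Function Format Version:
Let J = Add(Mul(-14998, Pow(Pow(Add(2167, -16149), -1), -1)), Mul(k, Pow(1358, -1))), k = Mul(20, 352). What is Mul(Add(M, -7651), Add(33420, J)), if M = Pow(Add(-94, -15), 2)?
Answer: Rational(602395899549120, 679) ≈ 8.8718e+11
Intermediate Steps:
k = 7040
J = Rational(142387685964, 679) (J = Add(Mul(-14998, Pow(Pow(Add(2167, -16149), -1), -1)), Mul(7040, Pow(1358, -1))) = Add(Mul(-14998, Pow(Pow(-13982, -1), -1)), Mul(7040, Rational(1, 1358))) = Add(Mul(-14998, Pow(Rational(-1, 13982), -1)), Rational(3520, 679)) = Add(Mul(-14998, -13982), Rational(3520, 679)) = Add(209702036, Rational(3520, 679)) = Rational(142387685964, 679) ≈ 2.0970e+8)
M = 11881 (M = Pow(-109, 2) = 11881)
Mul(Add(M, -7651), Add(33420, J)) = Mul(Add(11881, -7651), Add(33420, Rational(142387685964, 679))) = Mul(4230, Rational(142410378144, 679)) = Rational(602395899549120, 679)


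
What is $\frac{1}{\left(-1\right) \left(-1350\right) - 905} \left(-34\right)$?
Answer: $- \frac{34}{445} \approx -0.076404$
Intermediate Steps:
$\frac{1}{\left(-1\right) \left(-1350\right) - 905} \left(-34\right) = \frac{1}{1350 - 905} \left(-34\right) = \frac{1}{445} \left(-34\right) = - \frac{34}{445}$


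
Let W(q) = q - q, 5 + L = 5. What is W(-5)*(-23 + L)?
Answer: 0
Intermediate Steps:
L = 0 (L = -5 + 5 = 0)
W(q) = 0
W(-5)*(-23 + L) = 0*(-23 + 0) = 0*(-23) = 0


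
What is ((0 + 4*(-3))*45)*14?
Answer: -7560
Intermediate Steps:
((0 + 4*(-3))*45)*14 = ((0 - 12)*45)*14 = -12*45*14 = -540*14 = -7560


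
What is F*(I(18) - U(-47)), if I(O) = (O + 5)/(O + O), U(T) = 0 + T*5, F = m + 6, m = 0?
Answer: 8483/6 ≈ 1413.8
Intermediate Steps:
F = 6 (F = 0 + 6 = 6)
U(T) = 5*T (U(T) = 0 + 5*T = 5*T)
I(O) = (5 + O)/(2*O) (I(O) = (5 + O)/((2*O)) = (5 + O)*(1/(2*O)) = (5 + O)/(2*O))
F*(I(18) - U(-47)) = 6*((½)*(5 + 18)/18 - 5*(-47)) = 6*((½)*(1/18)*23 - 1*(-235)) = 6*(23/36 + 235) = 6*(8483/36) = 8483/6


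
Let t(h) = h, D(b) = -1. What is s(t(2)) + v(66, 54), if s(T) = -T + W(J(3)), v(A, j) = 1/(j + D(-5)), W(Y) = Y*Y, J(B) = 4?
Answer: 743/53 ≈ 14.019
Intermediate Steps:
W(Y) = Y²
v(A, j) = 1/(-1 + j) (v(A, j) = 1/(j - 1) = 1/(-1 + j))
s(T) = 16 - T (s(T) = -T + 4² = -T + 16 = 16 - T)
s(t(2)) + v(66, 54) = (16 - 1*2) + 1/(-1 + 54) = (16 - 2) + 1/53 = 14 + 1/53 = 743/53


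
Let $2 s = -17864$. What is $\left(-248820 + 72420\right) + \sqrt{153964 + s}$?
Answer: $-176400 + 2 \sqrt{36258} \approx -1.7602 \cdot 10^{5}$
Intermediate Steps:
$s = -8932$ ($s = \frac{1}{2} \left(-17864\right) = -8932$)
$\left(-248820 + 72420\right) + \sqrt{153964 + s} = \left(-248820 + 72420\right) + \sqrt{153964 - 8932} = -176400 + \sqrt{145032} = -176400 + 2 \sqrt{36258}$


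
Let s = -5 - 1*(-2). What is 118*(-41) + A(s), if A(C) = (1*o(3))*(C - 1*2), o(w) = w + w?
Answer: -4868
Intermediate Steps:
o(w) = 2*w
s = -3 (s = -5 + 2 = -3)
A(C) = -12 + 6*C (A(C) = (1*(2*3))*(C - 1*2) = (1*6)*(C - 2) = 6*(-2 + C) = -12 + 6*C)
118*(-41) + A(s) = 118*(-41) + (-12 + 6*(-3)) = -4838 + (-12 - 18) = -4838 - 30 = -4868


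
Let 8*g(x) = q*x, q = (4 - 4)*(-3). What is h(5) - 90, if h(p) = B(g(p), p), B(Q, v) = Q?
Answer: -90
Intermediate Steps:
q = 0 (q = 0*(-3) = 0)
g(x) = 0 (g(x) = (0*x)/8 = (1/8)*0 = 0)
h(p) = 0
h(5) - 90 = 0 - 90 = -90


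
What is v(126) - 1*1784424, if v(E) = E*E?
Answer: -1768548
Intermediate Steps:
v(E) = E²
v(126) - 1*1784424 = 126² - 1*1784424 = 15876 - 1784424 = -1768548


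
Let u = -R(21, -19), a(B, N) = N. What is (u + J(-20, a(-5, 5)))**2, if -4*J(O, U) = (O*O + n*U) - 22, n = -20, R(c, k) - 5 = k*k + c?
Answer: 833569/4 ≈ 2.0839e+5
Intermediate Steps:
R(c, k) = 5 + c + k**2 (R(c, k) = 5 + (k*k + c) = 5 + (k**2 + c) = 5 + (c + k**2) = 5 + c + k**2)
u = -387 (u = -(5 + 21 + (-19)**2) = -(5 + 21 + 361) = -1*387 = -387)
J(O, U) = 11/2 + 5*U - O**2/4 (J(O, U) = -((O*O - 20*U) - 22)/4 = -((O**2 - 20*U) - 22)/4 = -(-22 + O**2 - 20*U)/4 = 11/2 + 5*U - O**2/4)
(u + J(-20, a(-5, 5)))**2 = (-387 + (11/2 + 5*5 - 1/4*(-20)**2))**2 = (-387 + (11/2 + 25 - 1/4*400))**2 = (-387 + (11/2 + 25 - 100))**2 = (-387 - 139/2)**2 = (-913/2)**2 = 833569/4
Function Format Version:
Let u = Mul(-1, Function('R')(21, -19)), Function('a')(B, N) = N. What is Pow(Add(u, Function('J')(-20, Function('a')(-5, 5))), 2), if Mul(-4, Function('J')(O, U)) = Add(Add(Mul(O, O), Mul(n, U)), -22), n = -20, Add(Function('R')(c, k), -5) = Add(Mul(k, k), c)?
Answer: Rational(833569, 4) ≈ 2.0839e+5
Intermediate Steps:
Function('R')(c, k) = Add(5, c, Pow(k, 2)) (Function('R')(c, k) = Add(5, Add(Mul(k, k), c)) = Add(5, Add(Pow(k, 2), c)) = Add(5, Add(c, Pow(k, 2))) = Add(5, c, Pow(k, 2)))
u = -387 (u = Mul(-1, Add(5, 21, Pow(-19, 2))) = Mul(-1, Add(5, 21, 361)) = Mul(-1, 387) = -387)
Function('J')(O, U) = Add(Rational(11, 2), Mul(5, U), Mul(Rational(-1, 4), Pow(O, 2))) (Function('J')(O, U) = Mul(Rational(-1, 4), Add(Add(Mul(O, O), Mul(-20, U)), -22)) = Mul(Rational(-1, 4), Add(Add(Pow(O, 2), Mul(-20, U)), -22)) = Mul(Rational(-1, 4), Add(-22, Pow(O, 2), Mul(-20, U))) = Add(Rational(11, 2), Mul(5, U), Mul(Rational(-1, 4), Pow(O, 2))))
Pow(Add(u, Function('J')(-20, Function('a')(-5, 5))), 2) = Pow(Add(-387, Add(Rational(11, 2), Mul(5, 5), Mul(Rational(-1, 4), Pow(-20, 2)))), 2) = Pow(Add(-387, Add(Rational(11, 2), 25, Mul(Rational(-1, 4), 400))), 2) = Pow(Add(-387, Add(Rational(11, 2), 25, -100)), 2) = Pow(Add(-387, Rational(-139, 2)), 2) = Pow(Rational(-913, 2), 2) = Rational(833569, 4)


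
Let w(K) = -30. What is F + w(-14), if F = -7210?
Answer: -7240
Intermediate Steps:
F + w(-14) = -7210 - 30 = -7240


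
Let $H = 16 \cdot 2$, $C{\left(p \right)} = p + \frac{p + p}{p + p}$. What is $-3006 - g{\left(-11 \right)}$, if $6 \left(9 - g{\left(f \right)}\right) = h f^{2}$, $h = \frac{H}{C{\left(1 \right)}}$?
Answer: $- \frac{8077}{3} \approx -2692.3$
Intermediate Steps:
$C{\left(p \right)} = 1 + p$ ($C{\left(p \right)} = p + \frac{2 p}{2 p} = p + 2 p \frac{1}{2 p} = p + 1 = 1 + p$)
$H = 32$
$h = 16$ ($h = \frac{32}{1 + 1} = \frac{32}{2} = 32 \cdot \frac{1}{2} = 16$)
$g{\left(f \right)} = 9 - \frac{8 f^{2}}{3}$ ($g{\left(f \right)} = 9 - \frac{16 f^{2}}{6} = 9 - \frac{8 f^{2}}{3}$)
$-3006 - g{\left(-11 \right)} = -3006 - \left(9 - \frac{8 \left(-11\right)^{2}}{3}\right) = -3006 - \left(9 - \frac{968}{3}\right) = -3006 - - \frac{941}{3} = -3006 + \frac{941}{3} = - \frac{8077}{3}$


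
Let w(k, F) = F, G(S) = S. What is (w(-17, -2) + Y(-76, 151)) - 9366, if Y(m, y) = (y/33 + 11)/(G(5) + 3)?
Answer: -1236319/132 ≈ -9366.0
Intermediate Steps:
Y(m, y) = 11/8 + y/264 (Y(m, y) = (y/33 + 11)/(5 + 3) = (y*(1/33) + 11)/8 = (y/33 + 11)*(1/8) = (11 + y/33)*(1/8) = 11/8 + y/264)
(w(-17, -2) + Y(-76, 151)) - 9366 = (-2 + (11/8 + (1/264)*151)) - 9366 = (-2 + (11/8 + 151/264)) - 9366 = (-2 + 257/132) - 9366 = -7/132 - 9366 = -1236319/132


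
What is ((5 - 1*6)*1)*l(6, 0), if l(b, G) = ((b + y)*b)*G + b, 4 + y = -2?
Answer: -6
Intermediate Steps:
y = -6 (y = -4 - 2 = -6)
l(b, G) = b + G*b*(-6 + b) (l(b, G) = ((b - 6)*b)*G + b = ((-6 + b)*b)*G + b = (b*(-6 + b))*G + b = G*b*(-6 + b) + b = b + G*b*(-6 + b))
((5 - 1*6)*1)*l(6, 0) = ((5 - 1*6)*1)*(6*(1 - 6*0 + 0*6)) = ((5 - 6)*1)*(6*(1 + 0 + 0)) = (-1*1)*(6*1) = -1*6 = -6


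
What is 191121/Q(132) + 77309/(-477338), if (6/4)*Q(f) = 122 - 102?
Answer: 136842427667/9546760 ≈ 14334.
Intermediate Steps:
Q(f) = 40/3 (Q(f) = 2*(122 - 102)/3 = (⅔)*20 = 40/3)
191121/Q(132) + 77309/(-477338) = 191121/(40/3) + 77309/(-477338) = 191121*(3/40) + 77309*(-1/477338) = 573363/40 - 77309/477338 = 136842427667/9546760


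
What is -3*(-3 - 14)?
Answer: 51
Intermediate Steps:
-3*(-3 - 14) = -3*(-17) = 51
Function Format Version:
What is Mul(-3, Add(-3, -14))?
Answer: 51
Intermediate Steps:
Mul(-3, Add(-3, -14)) = Mul(-3, -17) = 51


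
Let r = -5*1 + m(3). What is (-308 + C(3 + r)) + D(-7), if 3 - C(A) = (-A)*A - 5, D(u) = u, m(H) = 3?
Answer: -306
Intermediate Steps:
r = -2 (r = -5*1 + 3 = -5 + 3 = -2)
C(A) = 8 + A**2 (C(A) = 3 - ((-A)*A - 5) = 3 - (-A**2 - 5) = 3 - (-5 - A**2) = 3 + (5 + A**2) = 8 + A**2)
(-308 + C(3 + r)) + D(-7) = (-308 + (8 + (3 - 2)**2)) - 7 = (-308 + (8 + 1**2)) - 7 = (-308 + (8 + 1)) - 7 = (-308 + 9) - 7 = -299 - 7 = -306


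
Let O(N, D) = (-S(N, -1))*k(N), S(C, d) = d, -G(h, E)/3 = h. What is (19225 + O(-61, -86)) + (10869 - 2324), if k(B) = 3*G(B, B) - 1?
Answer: 28318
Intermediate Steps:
G(h, E) = -3*h
k(B) = -1 - 9*B (k(B) = 3*(-3*B) - 1 = -9*B - 1 = -1 - 9*B)
O(N, D) = -1 - 9*N (O(N, D) = (-1*(-1))*(-1 - 9*N) = 1*(-1 - 9*N) = -1 - 9*N)
(19225 + O(-61, -86)) + (10869 - 2324) = (19225 + (-1 - 9*(-61))) + (10869 - 2324) = (19225 + (-1 + 549)) + 8545 = (19225 + 548) + 8545 = 19773 + 8545 = 28318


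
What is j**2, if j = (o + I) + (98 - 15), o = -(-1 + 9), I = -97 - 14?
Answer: 1296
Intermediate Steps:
I = -111
o = -8 (o = -1*8 = -8)
j = -36 (j = (-8 - 111) + (98 - 15) = -119 + 83 = -36)
j**2 = (-36)**2 = 1296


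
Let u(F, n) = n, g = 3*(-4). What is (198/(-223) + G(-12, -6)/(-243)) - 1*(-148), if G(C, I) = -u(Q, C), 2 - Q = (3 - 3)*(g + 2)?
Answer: 2656394/18063 ≈ 147.06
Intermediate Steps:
g = -12
Q = 2 (Q = 2 - (3 - 3)*(-12 + 2) = 2 - 0*(-10) = 2 - 1*0 = 2 + 0 = 2)
G(C, I) = -C
(198/(-223) + G(-12, -6)/(-243)) - 1*(-148) = (198/(-223) - 1*(-12)/(-243)) - 1*(-148) = (198*(-1/223) + 12*(-1/243)) + 148 = (-198/223 - 4/81) + 148 = -16930/18063 + 148 = 2656394/18063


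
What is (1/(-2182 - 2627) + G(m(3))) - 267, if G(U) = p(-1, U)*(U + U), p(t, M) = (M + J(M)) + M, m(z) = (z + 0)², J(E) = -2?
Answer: 100988/4809 ≈ 21.000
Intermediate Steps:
m(z) = z²
p(t, M) = -2 + 2*M (p(t, M) = (M - 2) + M = (-2 + M) + M = -2 + 2*M)
G(U) = 2*U*(-2 + 2*U) (G(U) = (-2 + 2*U)*(U + U) = (-2 + 2*U)*(2*U) = 2*U*(-2 + 2*U))
(1/(-2182 - 2627) + G(m(3))) - 267 = (1/(-2182 - 2627) + 4*3²*(-1 + 3²)) - 267 = (1/(-4809) + 4*9*(-1 + 9)) - 267 = (-1/4809 + 4*9*8) - 267 = (-1/4809 + 288) - 267 = 1384991/4809 - 267 = 100988/4809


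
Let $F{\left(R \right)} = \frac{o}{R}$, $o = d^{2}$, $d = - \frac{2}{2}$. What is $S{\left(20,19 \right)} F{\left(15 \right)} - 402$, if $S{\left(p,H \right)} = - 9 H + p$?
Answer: $- \frac{6181}{15} \approx -412.07$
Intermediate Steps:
$d = -1$ ($d = \left(-2\right) \frac{1}{2} = -1$)
$S{\left(p,H \right)} = p - 9 H$
$o = 1$ ($o = \left(-1\right)^{2} = 1$)
$F{\left(R \right)} = \frac{1}{R}$ ($F{\left(R \right)} = 1 \frac{1}{R} = \frac{1}{R}$)
$S{\left(20,19 \right)} F{\left(15 \right)} - 402 = \frac{20 - 171}{15} - 402 = \left(20 - 171\right) \frac{1}{15} - 402 = \left(-151\right) \frac{1}{15} - 402 = - \frac{151}{15} - 402 = - \frac{6181}{15}$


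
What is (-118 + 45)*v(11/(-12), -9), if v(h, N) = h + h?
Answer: 803/6 ≈ 133.83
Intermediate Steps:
v(h, N) = 2*h
(-118 + 45)*v(11/(-12), -9) = (-118 + 45)*(2*(11/(-12))) = -146*11*(-1/12) = -146*(-11)/12 = -73*(-11/6) = 803/6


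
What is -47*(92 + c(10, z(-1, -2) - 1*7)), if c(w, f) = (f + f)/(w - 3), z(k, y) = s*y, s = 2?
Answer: -29234/7 ≈ -4176.3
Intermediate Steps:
z(k, y) = 2*y
c(w, f) = 2*f/(-3 + w) (c(w, f) = (2*f)/(-3 + w) = 2*f/(-3 + w))
-47*(92 + c(10, z(-1, -2) - 1*7)) = -47*(92 + 2*(2*(-2) - 1*7)/(-3 + 10)) = -47*(92 + 2*(-4 - 7)/7) = -47*(92 + 2*(-11)*(⅐)) = -47*(92 - 22/7) = -47*622/7 = -29234/7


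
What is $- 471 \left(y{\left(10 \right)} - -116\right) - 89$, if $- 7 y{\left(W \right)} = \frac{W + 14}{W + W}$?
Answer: $- \frac{1912549}{35} \approx -54644.0$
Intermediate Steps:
$y{\left(W \right)} = - \frac{14 + W}{14 W}$ ($y{\left(W \right)} = - \frac{\left(W + 14\right) \frac{1}{W + W}}{7} = - \frac{\left(14 + W\right) \frac{1}{2 W}}{7} = - \frac{\frac{1}{2} \frac{1}{W} \left(14 + W\right)}{7} = - \frac{14 + W}{14 W}$)
$- 471 \left(y{\left(10 \right)} - -116\right) - 89 = - 471 \left(\frac{-14 - 10}{14 \cdot 10} - -116\right) - 89 = - 471 \left(\frac{1}{14} \cdot \frac{1}{10} \left(-14 - 10\right) + 116\right) - 89 = - 471 \left(\frac{1}{14} \cdot \frac{1}{10} \left(-24\right) + 116\right) - 89 = - 471 \left(- \frac{6}{35} + 116\right) - 89 = \left(-471\right) \frac{4054}{35} - 89 = - \frac{1909434}{35} - 89 = - \frac{1912549}{35}$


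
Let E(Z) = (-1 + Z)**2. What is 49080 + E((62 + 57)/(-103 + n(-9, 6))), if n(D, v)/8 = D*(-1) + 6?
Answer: 49116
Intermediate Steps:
n(D, v) = 48 - 8*D (n(D, v) = 8*(D*(-1) + 6) = 8*(-D + 6) = 8*(6 - D) = 48 - 8*D)
49080 + E((62 + 57)/(-103 + n(-9, 6))) = 49080 + (-1 + (62 + 57)/(-103 + (48 - 8*(-9))))**2 = 49080 + (-1 + 119/(-103 + (48 + 72)))**2 = 49080 + (-1 + 119/(-103 + 120))**2 = 49080 + (-1 + 119/17)**2 = 49080 + (-1 + 119*(1/17))**2 = 49080 + (-1 + 7)**2 = 49080 + 6**2 = 49080 + 36 = 49116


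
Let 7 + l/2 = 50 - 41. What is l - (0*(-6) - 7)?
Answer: 11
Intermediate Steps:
l = 4 (l = -14 + 2*(50 - 41) = -14 + 2*9 = -14 + 18 = 4)
l - (0*(-6) - 7) = 4 - (0*(-6) - 7) = 4 - (0 - 7) = 4 - 1*(-7) = 4 + 7 = 11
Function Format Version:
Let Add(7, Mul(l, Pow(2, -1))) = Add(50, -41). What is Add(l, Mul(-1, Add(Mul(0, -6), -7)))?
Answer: 11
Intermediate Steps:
l = 4 (l = Add(-14, Mul(2, Add(50, -41))) = Add(-14, Mul(2, 9)) = Add(-14, 18) = 4)
Add(l, Mul(-1, Add(Mul(0, -6), -7))) = Add(4, Mul(-1, Add(Mul(0, -6), -7))) = Add(4, Mul(-1, Add(0, -7))) = Add(4, Mul(-1, -7)) = Add(4, 7) = 11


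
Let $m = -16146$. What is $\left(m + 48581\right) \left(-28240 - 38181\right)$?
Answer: $-2154365135$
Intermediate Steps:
$\left(m + 48581\right) \left(-28240 - 38181\right) = \left(-16146 + 48581\right) \left(-28240 - 38181\right) = 32435 \left(-66421\right) = -2154365135$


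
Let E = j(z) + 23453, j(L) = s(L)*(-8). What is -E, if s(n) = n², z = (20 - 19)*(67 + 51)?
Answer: 87939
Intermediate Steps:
z = 118 (z = 1*118 = 118)
j(L) = -8*L² (j(L) = L²*(-8) = -8*L²)
E = -87939 (E = -8*118² + 23453 = -8*13924 + 23453 = -111392 + 23453 = -87939)
-E = -1*(-87939) = 87939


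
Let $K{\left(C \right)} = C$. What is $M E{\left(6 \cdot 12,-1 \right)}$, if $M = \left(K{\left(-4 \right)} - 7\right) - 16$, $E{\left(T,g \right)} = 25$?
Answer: $-675$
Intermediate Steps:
$M = -27$ ($M = \left(-4 - 7\right) - 16 = -11 - 16 = -27$)
$M E{\left(6 \cdot 12,-1 \right)} = \left(-27\right) 25 = -675$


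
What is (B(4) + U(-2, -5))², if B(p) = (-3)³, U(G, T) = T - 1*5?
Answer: 1369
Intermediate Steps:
U(G, T) = -5 + T (U(G, T) = T - 5 = -5 + T)
B(p) = -27
(B(4) + U(-2, -5))² = (-27 + (-5 - 5))² = (-27 - 10)² = (-37)² = 1369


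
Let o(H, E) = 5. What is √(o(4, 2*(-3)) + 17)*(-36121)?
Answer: -36121*√22 ≈ -1.6942e+5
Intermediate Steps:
√(o(4, 2*(-3)) + 17)*(-36121) = √(5 + 17)*(-36121) = √22*(-36121) = -36121*√22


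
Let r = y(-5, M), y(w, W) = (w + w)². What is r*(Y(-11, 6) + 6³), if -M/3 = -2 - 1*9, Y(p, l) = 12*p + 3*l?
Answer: 10200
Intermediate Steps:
Y(p, l) = 3*l + 12*p
M = 33 (M = -3*(-2 - 1*9) = -3*(-2 - 9) = -3*(-11) = 33)
y(w, W) = 4*w² (y(w, W) = (2*w)² = 4*w²)
r = 100 (r = 4*(-5)² = 4*25 = 100)
r*(Y(-11, 6) + 6³) = 100*((3*6 + 12*(-11)) + 6³) = 100*((18 - 132) + 216) = 100*(-114 + 216) = 100*102 = 10200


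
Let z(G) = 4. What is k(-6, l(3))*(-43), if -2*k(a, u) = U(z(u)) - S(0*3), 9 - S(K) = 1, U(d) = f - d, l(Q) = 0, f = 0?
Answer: -258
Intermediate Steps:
U(d) = -d (U(d) = 0 - d = -d)
S(K) = 8 (S(K) = 9 - 1*1 = 9 - 1 = 8)
k(a, u) = 6 (k(a, u) = -(-1*4 - 1*8)/2 = -(-4 - 8)/2 = -½*(-12) = 6)
k(-6, l(3))*(-43) = 6*(-43) = -258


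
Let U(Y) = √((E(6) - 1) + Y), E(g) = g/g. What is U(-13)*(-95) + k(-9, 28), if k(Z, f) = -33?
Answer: -33 - 95*I*√13 ≈ -33.0 - 342.53*I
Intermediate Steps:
E(g) = 1
U(Y) = √Y (U(Y) = √((1 - 1) + Y) = √(0 + Y) = √Y)
U(-13)*(-95) + k(-9, 28) = √(-13)*(-95) - 33 = (I*√13)*(-95) - 33 = -95*I*√13 - 33 = -33 - 95*I*√13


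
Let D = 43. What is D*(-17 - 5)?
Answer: -946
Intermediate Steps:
D*(-17 - 5) = 43*(-17 - 5) = 43*(-22) = -946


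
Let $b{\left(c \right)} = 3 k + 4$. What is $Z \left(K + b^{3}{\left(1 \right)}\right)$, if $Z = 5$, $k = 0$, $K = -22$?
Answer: $210$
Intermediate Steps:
$b{\left(c \right)} = 4$ ($b{\left(c \right)} = 3 \cdot 0 + 4 = 0 + 4 = 4$)
$Z \left(K + b^{3}{\left(1 \right)}\right) = 5 \left(-22 + 4^{3}\right) = 5 \left(-22 + 64\right) = 5 \cdot 42 = 210$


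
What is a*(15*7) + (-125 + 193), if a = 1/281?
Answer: 19213/281 ≈ 68.374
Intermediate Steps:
a = 1/281 ≈ 0.0035587
a*(15*7) + (-125 + 193) = (15*7)/281 + (-125 + 193) = (1/281)*105 + 68 = 105/281 + 68 = 19213/281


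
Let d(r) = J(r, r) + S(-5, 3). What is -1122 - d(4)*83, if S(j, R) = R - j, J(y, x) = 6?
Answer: -2284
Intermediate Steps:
d(r) = 14 (d(r) = 6 + (3 - 1*(-5)) = 6 + (3 + 5) = 6 + 8 = 14)
-1122 - d(4)*83 = -1122 - 14*83 = -1122 - 1*1162 = -1122 - 1162 = -2284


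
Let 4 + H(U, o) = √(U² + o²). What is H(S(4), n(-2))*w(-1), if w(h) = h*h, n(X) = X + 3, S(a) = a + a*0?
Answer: -4 + √17 ≈ 0.12311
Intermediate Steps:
S(a) = a (S(a) = a + 0 = a)
n(X) = 3 + X
H(U, o) = -4 + √(U² + o²)
w(h) = h²
H(S(4), n(-2))*w(-1) = (-4 + √(4² + (3 - 2)²))*(-1)² = (-4 + √(16 + 1²))*1 = (-4 + √(16 + 1))*1 = (-4 + √17)*1 = -4 + √17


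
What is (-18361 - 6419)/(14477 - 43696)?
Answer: 24780/29219 ≈ 0.84808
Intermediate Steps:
(-18361 - 6419)/(14477 - 43696) = -24780/(-29219) = -24780*(-1/29219) = 24780/29219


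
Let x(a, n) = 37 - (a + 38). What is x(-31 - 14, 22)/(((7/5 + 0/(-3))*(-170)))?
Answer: -22/119 ≈ -0.18487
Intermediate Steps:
x(a, n) = -1 - a (x(a, n) = 37 - (38 + a) = 37 + (-38 - a) = -1 - a)
x(-31 - 14, 22)/(((7/5 + 0/(-3))*(-170))) = (-1 - (-31 - 14))/(((7/5 + 0/(-3))*(-170))) = (-1 - 1*(-45))/(((7*(⅕) + 0*(-⅓))*(-170))) = (-1 + 45)/(((7/5 + 0)*(-170))) = 44/(((7/5)*(-170))) = 44/(-238) = 44*(-1/238) = -22/119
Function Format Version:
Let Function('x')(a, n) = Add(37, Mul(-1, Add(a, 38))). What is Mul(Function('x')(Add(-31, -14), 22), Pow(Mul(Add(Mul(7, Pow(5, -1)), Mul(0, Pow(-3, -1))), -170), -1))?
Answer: Rational(-22, 119) ≈ -0.18487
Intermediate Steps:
Function('x')(a, n) = Add(-1, Mul(-1, a)) (Function('x')(a, n) = Add(37, Mul(-1, Add(38, a))) = Add(37, Add(-38, Mul(-1, a))) = Add(-1, Mul(-1, a)))
Mul(Function('x')(Add(-31, -14), 22), Pow(Mul(Add(Mul(7, Pow(5, -1)), Mul(0, Pow(-3, -1))), -170), -1)) = Mul(Add(-1, Mul(-1, Add(-31, -14))), Pow(Mul(Add(Mul(7, Pow(5, -1)), Mul(0, Pow(-3, -1))), -170), -1)) = Mul(Add(-1, Mul(-1, -45)), Pow(Mul(Add(Mul(7, Rational(1, 5)), Mul(0, Rational(-1, 3))), -170), -1)) = Mul(Add(-1, 45), Pow(Mul(Add(Rational(7, 5), 0), -170), -1)) = Mul(44, Pow(Mul(Rational(7, 5), -170), -1)) = Mul(44, Pow(-238, -1)) = Mul(44, Rational(-1, 238)) = Rational(-22, 119)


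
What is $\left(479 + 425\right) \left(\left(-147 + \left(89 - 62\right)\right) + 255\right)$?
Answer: $122040$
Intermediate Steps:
$\left(479 + 425\right) \left(\left(-147 + \left(89 - 62\right)\right) + 255\right) = 904 \left(\left(-147 + \left(89 - 62\right)\right) + 255\right) = 904 \left(\left(-147 + 27\right) + 255\right) = 904 \left(-120 + 255\right) = 904 \cdot 135 = 122040$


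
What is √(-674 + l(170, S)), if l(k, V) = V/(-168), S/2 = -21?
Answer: 7*I*√55/2 ≈ 25.957*I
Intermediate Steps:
S = -42 (S = 2*(-21) = -42)
l(k, V) = -V/168 (l(k, V) = V*(-1/168) = -V/168)
√(-674 + l(170, S)) = √(-674 - 1/168*(-42)) = √(-674 + ¼) = √(-2695/4) = 7*I*√55/2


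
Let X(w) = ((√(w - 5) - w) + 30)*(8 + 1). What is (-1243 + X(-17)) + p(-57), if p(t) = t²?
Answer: 2429 + 9*I*√22 ≈ 2429.0 + 42.214*I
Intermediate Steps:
X(w) = 270 - 9*w + 9*√(-5 + w) (X(w) = ((√(-5 + w) - w) + 30)*9 = (30 + √(-5 + w) - w)*9 = 270 - 9*w + 9*√(-5 + w))
(-1243 + X(-17)) + p(-57) = (-1243 + (270 - 9*(-17) + 9*√(-5 - 17))) + (-57)² = (-1243 + (270 + 153 + 9*√(-22))) + 3249 = (-1243 + (270 + 153 + 9*(I*√22))) + 3249 = (-1243 + (270 + 153 + 9*I*√22)) + 3249 = (-1243 + (423 + 9*I*√22)) + 3249 = (-820 + 9*I*√22) + 3249 = 2429 + 9*I*√22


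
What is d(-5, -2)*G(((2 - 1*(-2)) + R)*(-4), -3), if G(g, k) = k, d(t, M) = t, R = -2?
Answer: 15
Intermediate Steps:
d(-5, -2)*G(((2 - 1*(-2)) + R)*(-4), -3) = -5*(-3) = 15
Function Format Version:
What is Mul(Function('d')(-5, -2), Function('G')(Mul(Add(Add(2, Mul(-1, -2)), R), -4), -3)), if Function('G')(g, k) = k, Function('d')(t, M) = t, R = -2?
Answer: 15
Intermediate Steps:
Mul(Function('d')(-5, -2), Function('G')(Mul(Add(Add(2, Mul(-1, -2)), R), -4), -3)) = Mul(-5, -3) = 15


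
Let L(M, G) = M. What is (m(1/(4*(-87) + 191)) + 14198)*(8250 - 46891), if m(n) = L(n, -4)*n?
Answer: -13523055642423/24649 ≈ -5.4862e+8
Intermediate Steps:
m(n) = n² (m(n) = n*n = n²)
(m(1/(4*(-87) + 191)) + 14198)*(8250 - 46891) = ((1/(4*(-87) + 191))² + 14198)*(8250 - 46891) = ((1/(-348 + 191))² + 14198)*(-38641) = ((1/(-157))² + 14198)*(-38641) = ((-1/157)² + 14198)*(-38641) = (1/24649 + 14198)*(-38641) = (349966503/24649)*(-38641) = -13523055642423/24649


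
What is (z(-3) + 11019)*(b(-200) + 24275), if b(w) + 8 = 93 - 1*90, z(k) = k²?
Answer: 267649560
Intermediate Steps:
b(w) = -5 (b(w) = -8 + (93 - 1*90) = -8 + (93 - 90) = -8 + 3 = -5)
(z(-3) + 11019)*(b(-200) + 24275) = ((-3)² + 11019)*(-5 + 24275) = (9 + 11019)*24270 = 11028*24270 = 267649560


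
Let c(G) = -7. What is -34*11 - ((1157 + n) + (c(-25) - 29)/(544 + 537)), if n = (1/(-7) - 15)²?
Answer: -93239891/52969 ≈ -1760.3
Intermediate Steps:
n = 11236/49 (n = (-⅐ - 15)² = (-106/7)² = 11236/49 ≈ 229.31)
-34*11 - ((1157 + n) + (c(-25) - 29)/(544 + 537)) = -34*11 - ((1157 + 11236/49) + (-7 - 29)/(544 + 537)) = -374 - (67929/49 - 36/1081) = -374 - 1*73429485/52969 = -374 - 73429485/52969 = -93239891/52969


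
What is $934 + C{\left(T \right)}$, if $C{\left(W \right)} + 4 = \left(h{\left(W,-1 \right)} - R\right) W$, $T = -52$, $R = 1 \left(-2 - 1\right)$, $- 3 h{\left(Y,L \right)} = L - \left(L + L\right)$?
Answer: $\frac{2374}{3} \approx 791.33$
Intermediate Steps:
$h{\left(Y,L \right)} = \frac{L}{3}$ ($h{\left(Y,L \right)} = - \frac{L - \left(L + L\right)}{3} = - \frac{L - 2 L}{3} = - \frac{\left(-1\right) L}{3} = \frac{L}{3}$)
$R = -3$ ($R = 1 \left(-3\right) = -3$)
$C{\left(W \right)} = -4 + \frac{8 W}{3}$ ($C{\left(W \right)} = -4 + \left(\frac{1}{3} \left(-1\right) - -3\right) W = -4 + \left(- \frac{1}{3} + 3\right) W = -4 + \frac{8 W}{3}$)
$934 + C{\left(T \right)} = 934 + \left(-4 + \frac{8}{3} \left(-52\right)\right) = 934 - \frac{428}{3} = \frac{2374}{3}$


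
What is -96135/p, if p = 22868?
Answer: -96135/22868 ≈ -4.2039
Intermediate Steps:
-96135/p = -96135/22868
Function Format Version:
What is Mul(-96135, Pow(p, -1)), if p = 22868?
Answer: Rational(-96135, 22868) ≈ -4.2039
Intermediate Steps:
Mul(-96135, Pow(p, -1)) = Mul(-96135, Pow(22868, -1)) = Mul(-96135, Rational(1, 22868)) = Rational(-96135, 22868)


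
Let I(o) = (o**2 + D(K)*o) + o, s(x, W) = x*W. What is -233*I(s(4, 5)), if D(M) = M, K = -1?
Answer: -93200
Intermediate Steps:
s(x, W) = W*x
I(o) = o**2 (I(o) = (o**2 - o) + o = o**2)
-233*I(s(4, 5)) = -233*(5*4)**2 = -233*20**2 = -233*400 = -93200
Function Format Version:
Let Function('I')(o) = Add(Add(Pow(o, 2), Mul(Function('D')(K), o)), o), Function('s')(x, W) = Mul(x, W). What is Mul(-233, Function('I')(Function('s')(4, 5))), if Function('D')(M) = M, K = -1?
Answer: -93200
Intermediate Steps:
Function('s')(x, W) = Mul(W, x)
Function('I')(o) = Pow(o, 2) (Function('I')(o) = Add(Add(Pow(o, 2), Mul(-1, o)), o) = Pow(o, 2))
Mul(-233, Function('I')(Function('s')(4, 5))) = Mul(-233, Pow(Mul(5, 4), 2)) = Mul(-233, Pow(20, 2)) = Mul(-233, 400) = -93200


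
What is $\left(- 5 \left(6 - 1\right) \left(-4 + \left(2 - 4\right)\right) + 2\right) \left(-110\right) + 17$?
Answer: $-16703$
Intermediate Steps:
$\left(- 5 \left(6 - 1\right) \left(-4 + \left(2 - 4\right)\right) + 2\right) \left(-110\right) + 17 = \left(- 5 \cdot 5 \left(-4 - 2\right) + 2\right) \left(-110\right) + 17 = \left(- 5 \cdot 5 \left(-6\right) + 2\right) \left(-110\right) + 17 = \left(\left(-5\right) \left(-30\right) + 2\right) \left(-110\right) + 17 = \left(150 + 2\right) \left(-110\right) + 17 = 152 \left(-110\right) + 17 = -16720 + 17 = -16703$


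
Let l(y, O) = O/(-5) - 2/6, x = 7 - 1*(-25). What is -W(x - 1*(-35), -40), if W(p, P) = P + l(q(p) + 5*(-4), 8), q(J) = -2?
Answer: 629/15 ≈ 41.933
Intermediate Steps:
x = 32 (x = 7 + 25 = 32)
l(y, O) = -⅓ - O/5 (l(y, O) = O*(-⅕) - 2*⅙ = -O/5 - ⅓ = -⅓ - O/5)
W(p, P) = -29/15 + P (W(p, P) = P + (-⅓ - ⅕*8) = P + (-⅓ - 8/5) = P - 29/15 = -29/15 + P)
-W(x - 1*(-35), -40) = -(-29/15 - 40) = -1*(-629/15) = 629/15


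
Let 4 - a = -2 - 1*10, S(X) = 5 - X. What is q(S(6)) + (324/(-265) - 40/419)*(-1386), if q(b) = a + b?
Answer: 204514941/111035 ≈ 1841.9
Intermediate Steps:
a = 16 (a = 4 - (-2 - 1*10) = 4 - (-2 - 10) = 4 - 1*(-12) = 4 + 12 = 16)
q(b) = 16 + b
q(S(6)) + (324/(-265) - 40/419)*(-1386) = (16 + (5 - 1*6)) + (324/(-265) - 40/419)*(-1386) = (16 + (5 - 6)) + (324*(-1/265) - 40*1/419)*(-1386) = (16 - 1) + (-324/265 - 40/419)*(-1386) = 15 - 146356/111035*(-1386) = 15 + 202849416/111035 = 204514941/111035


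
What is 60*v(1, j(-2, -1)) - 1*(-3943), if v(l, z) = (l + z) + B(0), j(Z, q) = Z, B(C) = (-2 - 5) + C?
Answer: 3463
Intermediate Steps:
B(C) = -7 + C
v(l, z) = -7 + l + z (v(l, z) = (l + z) + (-7 + 0) = (l + z) - 7 = -7 + l + z)
60*v(1, j(-2, -1)) - 1*(-3943) = 60*(-7 + 1 - 2) - 1*(-3943) = 60*(-8) + 3943 = -480 + 3943 = 3463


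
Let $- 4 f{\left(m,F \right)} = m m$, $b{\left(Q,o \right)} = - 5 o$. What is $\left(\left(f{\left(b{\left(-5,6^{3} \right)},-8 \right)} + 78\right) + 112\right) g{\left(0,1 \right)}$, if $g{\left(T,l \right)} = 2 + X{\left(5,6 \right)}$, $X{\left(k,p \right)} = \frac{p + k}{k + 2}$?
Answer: $-1040750$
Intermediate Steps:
$X{\left(k,p \right)} = \frac{k + p}{2 + k}$
$f{\left(m,F \right)} = - \frac{m^{2}}{4}$ ($f{\left(m,F \right)} = - \frac{m m}{4} = - \frac{m^{2}}{4}$)
$g{\left(T,l \right)} = \frac{25}{7}$ ($g{\left(T,l \right)} = 2 + \frac{5 + 6}{2 + 5} = 2 + \frac{1}{7} \cdot 11 = 2 + \frac{11}{7} = \frac{25}{7}$)
$\left(\left(f{\left(b{\left(-5,6^{3} \right)},-8 \right)} + 78\right) + 112\right) g{\left(0,1 \right)} = \left(\left(- \frac{\left(- 5 \cdot 6^{3}\right)^{2}}{4} + 78\right) + 112\right) \frac{25}{7} = \left(\left(- \frac{\left(\left(-5\right) 216\right)^{2}}{4} + 78\right) + 112\right) \frac{25}{7} = \left(\left(- \frac{\left(-1080\right)^{2}}{4} + 78\right) + 112\right) \frac{25}{7} = \left(\left(\left(- \frac{1}{4}\right) 1166400 + 78\right) + 112\right) \frac{25}{7} = \left(\left(-291600 + 78\right) + 112\right) \frac{25}{7} = \left(-291522 + 112\right) \frac{25}{7} = \left(-291410\right) \frac{25}{7} = -1040750$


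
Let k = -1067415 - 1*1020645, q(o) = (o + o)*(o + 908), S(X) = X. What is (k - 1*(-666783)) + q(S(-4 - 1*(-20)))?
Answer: -1391709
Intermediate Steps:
q(o) = 2*o*(908 + o) (q(o) = (2*o)*(908 + o) = 2*o*(908 + o))
k = -2088060 (k = -1067415 - 1020645 = -2088060)
(k - 1*(-666783)) + q(S(-4 - 1*(-20))) = (-2088060 - 1*(-666783)) + 2*(-4 - 1*(-20))*(908 + (-4 - 1*(-20))) = (-2088060 + 666783) + 2*(-4 + 20)*(908 + (-4 + 20)) = -1421277 + 2*16*(908 + 16) = -1421277 + 2*16*924 = -1421277 + 29568 = -1391709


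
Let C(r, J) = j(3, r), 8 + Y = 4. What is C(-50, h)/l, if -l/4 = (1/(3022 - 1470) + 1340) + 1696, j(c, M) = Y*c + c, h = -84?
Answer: 3492/4711873 ≈ 0.00074111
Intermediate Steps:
Y = -4 (Y = -8 + 4 = -4)
j(c, M) = -3*c (j(c, M) = -4*c + c = -3*c)
C(r, J) = -9 (C(r, J) = -3*3 = -9)
l = -4711873/388 (l = -4*((1/(3022 - 1470) + 1340) + 1696) = -4*((1/1552 + 1340) + 1696) = -4*(2079681/1552 + 1696) = -4*4711873/1552 = -4711873/388 ≈ -12144.)
C(-50, h)/l = -9/(-4711873/388) = -9*(-388/4711873) = 3492/4711873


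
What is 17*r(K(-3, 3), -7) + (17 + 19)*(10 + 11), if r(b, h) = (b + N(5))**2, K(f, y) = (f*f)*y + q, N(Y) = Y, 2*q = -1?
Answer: 70497/4 ≈ 17624.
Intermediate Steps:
q = -1/2 (q = (1/2)*(-1) = -1/2 ≈ -0.50000)
K(f, y) = -1/2 + y*f**2 (K(f, y) = (f*f)*y - 1/2 = f**2*y - 1/2 = y*f**2 - 1/2 = -1/2 + y*f**2)
r(b, h) = (5 + b)**2 (r(b, h) = (b + 5)**2 = (5 + b)**2)
17*r(K(-3, 3), -7) + (17 + 19)*(10 + 11) = 17*(5 + (-1/2 + 3*(-3)**2))**2 + (17 + 19)*(10 + 11) = 17*(5 + (-1/2 + 3*9))**2 + 36*21 = 17*(5 + (-1/2 + 27))**2 + 756 = 17*(5 + 53/2)**2 + 756 = 17*(63/2)**2 + 756 = 17*(3969/4) + 756 = 67473/4 + 756 = 70497/4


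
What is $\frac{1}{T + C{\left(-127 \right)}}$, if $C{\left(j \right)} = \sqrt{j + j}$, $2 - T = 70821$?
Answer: $- \frac{70819}{5015331015} - \frac{i \sqrt{254}}{5015331015} \approx -1.4121 \cdot 10^{-5} - 3.1777 \cdot 10^{-9} i$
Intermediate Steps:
$T = -70819$ ($T = 2 - 70821 = -70819$)
$C{\left(j \right)} = \sqrt{2} \sqrt{j}$ ($C{\left(j \right)} = \sqrt{2 j} = \sqrt{2} \sqrt{j}$)
$\frac{1}{T + C{\left(-127 \right)}} = \frac{1}{-70819 + \sqrt{2} \sqrt{-127}} = \frac{1}{-70819 + \sqrt{2} i \sqrt{127}} = \frac{1}{-70819 + i \sqrt{254}}$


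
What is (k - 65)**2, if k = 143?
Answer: 6084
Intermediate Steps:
(k - 65)**2 = (143 - 65)**2 = 78**2 = 6084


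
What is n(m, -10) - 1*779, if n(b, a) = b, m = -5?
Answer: -784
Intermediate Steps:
n(m, -10) - 1*779 = -5 - 1*779 = -5 - 779 = -784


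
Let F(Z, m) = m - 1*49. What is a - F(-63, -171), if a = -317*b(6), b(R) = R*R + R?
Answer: -13094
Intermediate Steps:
F(Z, m) = -49 + m (F(Z, m) = m - 49 = -49 + m)
b(R) = R + R² (b(R) = R² + R = R + R²)
a = -13314 (a = -1902*(1 + 6) = -1902*7 = -317*42 = -13314)
a - F(-63, -171) = -13314 - (-49 - 171) = -13314 - 1*(-220) = -13314 + 220 = -13094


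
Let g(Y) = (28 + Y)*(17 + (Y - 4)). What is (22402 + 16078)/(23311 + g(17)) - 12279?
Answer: -23290303/1897 ≈ -12277.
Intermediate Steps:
g(Y) = (13 + Y)*(28 + Y) (g(Y) = (28 + Y)*(17 + (-4 + Y)) = (28 + Y)*(13 + Y) = (13 + Y)*(28 + Y))
(22402 + 16078)/(23311 + g(17)) - 12279 = (22402 + 16078)/(23311 + (364 + 17² + 41*17)) - 12279 = 38480/(23311 + (364 + 289 + 697)) - 12279 = 38480/(23311 + 1350) - 12279 = 38480/24661 - 12279 = 38480*(1/24661) - 12279 = 2960/1897 - 12279 = -23290303/1897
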